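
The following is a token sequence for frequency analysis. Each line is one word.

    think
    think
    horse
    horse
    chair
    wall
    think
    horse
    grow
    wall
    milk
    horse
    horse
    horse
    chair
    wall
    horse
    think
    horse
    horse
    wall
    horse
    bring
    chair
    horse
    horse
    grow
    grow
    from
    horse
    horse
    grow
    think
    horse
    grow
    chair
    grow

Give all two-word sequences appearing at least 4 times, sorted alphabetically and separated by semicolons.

horse grow; horse horse; think horse

Bigram counts meeting the condition (at least 4 times):
  horse grow: 4
  horse horse: 6
  think horse: 4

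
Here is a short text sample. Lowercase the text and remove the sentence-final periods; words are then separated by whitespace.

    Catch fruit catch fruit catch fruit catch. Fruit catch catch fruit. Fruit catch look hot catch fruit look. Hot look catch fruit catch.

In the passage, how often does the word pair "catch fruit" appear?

7

Scanning the 22 overlapping bigram windows for "catch fruit":
  position 1–2: catch fruit
  position 3–4: catch fruit
  position 5–6: catch fruit
  position 7–8: catch fruit
  position 10–11: catch fruit
  position 16–17: catch fruit
  position 21–22: catch fruit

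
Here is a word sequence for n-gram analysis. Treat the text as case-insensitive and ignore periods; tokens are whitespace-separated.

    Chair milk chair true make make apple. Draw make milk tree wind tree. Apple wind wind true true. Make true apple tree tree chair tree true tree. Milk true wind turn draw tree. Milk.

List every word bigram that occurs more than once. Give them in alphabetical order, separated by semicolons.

tree milk; true make

Bigram counts meeting the condition (more than once):
  tree milk: 2
  true make: 2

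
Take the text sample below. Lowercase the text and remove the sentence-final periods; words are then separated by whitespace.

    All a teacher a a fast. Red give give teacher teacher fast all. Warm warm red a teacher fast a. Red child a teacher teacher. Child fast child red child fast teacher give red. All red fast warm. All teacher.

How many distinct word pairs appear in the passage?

33

40 tokens → 39 bigram windows in total.
Repeated bigrams (each contributes count−1 duplicates):
  a teacher: 3
  child fast: 2
  red child: 2
  teacher fast: 2
  teacher teacher: 2
6 duplicate windows → 39 − 6 = 33 distinct.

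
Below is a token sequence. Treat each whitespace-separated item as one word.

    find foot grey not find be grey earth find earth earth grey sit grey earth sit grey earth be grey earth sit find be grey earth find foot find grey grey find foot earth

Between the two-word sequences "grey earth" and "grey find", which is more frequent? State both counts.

"grey earth": 5 occurrences
"grey find": 1 occurrence

"grey earth" (5 vs 1)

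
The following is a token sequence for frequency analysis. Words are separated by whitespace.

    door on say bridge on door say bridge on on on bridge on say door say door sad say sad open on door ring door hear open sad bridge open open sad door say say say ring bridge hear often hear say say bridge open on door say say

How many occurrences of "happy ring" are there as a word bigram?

0

Scanning the 48 overlapping bigram windows for "happy ring":
  (none found)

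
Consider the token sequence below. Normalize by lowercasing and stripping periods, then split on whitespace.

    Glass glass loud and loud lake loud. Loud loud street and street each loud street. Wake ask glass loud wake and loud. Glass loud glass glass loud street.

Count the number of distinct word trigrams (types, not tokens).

28 tokens → 26 trigram windows in total.
Repeated trigrams (each contributes count−1 duplicates):
  glass glass loud: 2
1 duplicate windows → 26 − 1 = 25 distinct.

25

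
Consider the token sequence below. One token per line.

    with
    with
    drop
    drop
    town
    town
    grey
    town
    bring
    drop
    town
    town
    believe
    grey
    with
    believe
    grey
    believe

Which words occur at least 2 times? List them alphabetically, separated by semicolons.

Unigram counts meeting the condition (at least 2 times):
  believe: 3
  drop: 3
  grey: 3
  town: 5
  with: 3

believe; drop; grey; town; with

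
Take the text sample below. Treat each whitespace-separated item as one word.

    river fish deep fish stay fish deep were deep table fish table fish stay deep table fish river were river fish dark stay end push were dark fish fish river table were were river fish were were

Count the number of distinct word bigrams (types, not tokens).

26

37 tokens → 36 bigram windows in total.
Repeated bigrams (each contributes count−1 duplicates):
  river fish: 3
  table fish: 3
  deep table: 2
  fish deep: 2
  fish river: 2
  fish stay: 2
  were river: 2
  were were: 2
10 duplicate windows → 36 − 10 = 26 distinct.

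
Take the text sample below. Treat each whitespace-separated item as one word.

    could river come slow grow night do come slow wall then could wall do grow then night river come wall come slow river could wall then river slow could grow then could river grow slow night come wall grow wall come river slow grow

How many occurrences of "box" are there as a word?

Scanning the 44 tokens for "box":
  (none found)

0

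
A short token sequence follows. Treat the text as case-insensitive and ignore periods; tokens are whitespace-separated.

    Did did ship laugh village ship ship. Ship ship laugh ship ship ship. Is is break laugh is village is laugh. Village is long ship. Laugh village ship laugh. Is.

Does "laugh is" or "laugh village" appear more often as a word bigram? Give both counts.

"laugh village" (3 vs 2)

"laugh is": 2 occurrences
"laugh village": 3 occurrences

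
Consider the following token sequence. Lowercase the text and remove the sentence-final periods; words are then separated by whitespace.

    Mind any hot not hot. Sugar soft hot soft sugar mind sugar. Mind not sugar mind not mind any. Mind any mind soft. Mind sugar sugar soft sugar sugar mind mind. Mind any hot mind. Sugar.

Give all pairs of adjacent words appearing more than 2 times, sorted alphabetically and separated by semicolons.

mind any; mind sugar; sugar mind

Bigram counts meeting the condition (more than 2 times):
  mind any: 4
  mind sugar: 3
  sugar mind: 4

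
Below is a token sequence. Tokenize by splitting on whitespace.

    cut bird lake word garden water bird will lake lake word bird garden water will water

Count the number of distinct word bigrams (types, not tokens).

13

16 tokens → 15 bigram windows in total.
Repeated bigrams (each contributes count−1 duplicates):
  garden water: 2
  lake word: 2
2 duplicate windows → 15 − 2 = 13 distinct.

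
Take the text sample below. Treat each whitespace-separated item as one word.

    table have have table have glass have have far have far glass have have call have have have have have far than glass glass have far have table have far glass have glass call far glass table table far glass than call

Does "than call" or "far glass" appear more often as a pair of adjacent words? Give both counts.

"than call": 1 occurrence
"far glass": 4 occurrences

"far glass" (4 vs 1)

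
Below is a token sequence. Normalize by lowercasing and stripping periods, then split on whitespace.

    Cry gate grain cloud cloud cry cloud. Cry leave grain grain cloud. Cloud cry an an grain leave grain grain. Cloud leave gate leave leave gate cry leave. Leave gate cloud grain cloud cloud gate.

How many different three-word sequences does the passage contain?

27

35 tokens → 33 trigram windows in total.
Repeated trigrams (each contributes count−1 duplicates):
  grain cloud cloud: 3
  cloud cloud cry: 2
  grain grain cloud: 2
  leave grain grain: 2
  leave leave gate: 2
6 duplicate windows → 33 − 6 = 27 distinct.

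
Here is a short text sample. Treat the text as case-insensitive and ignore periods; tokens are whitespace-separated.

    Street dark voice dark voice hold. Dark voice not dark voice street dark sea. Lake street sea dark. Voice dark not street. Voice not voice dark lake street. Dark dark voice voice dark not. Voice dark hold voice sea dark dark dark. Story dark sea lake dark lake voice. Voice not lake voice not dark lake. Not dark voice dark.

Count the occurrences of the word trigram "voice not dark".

Scanning the 58 overlapping trigram windows for "voice not dark":
  position 8–10: voice not dark
  position 53–55: voice not dark

2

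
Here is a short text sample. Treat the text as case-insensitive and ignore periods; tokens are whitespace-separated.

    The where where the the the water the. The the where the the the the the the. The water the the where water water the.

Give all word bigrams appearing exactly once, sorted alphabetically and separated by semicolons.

water water; where water; where where

Bigram counts meeting the condition (exactly once):
  water water: 1
  where water: 1
  where where: 1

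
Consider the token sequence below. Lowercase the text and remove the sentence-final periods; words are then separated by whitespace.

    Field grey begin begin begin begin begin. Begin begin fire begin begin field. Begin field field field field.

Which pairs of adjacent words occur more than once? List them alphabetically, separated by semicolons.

Bigram counts meeting the condition (more than once):
  begin begin: 7
  begin field: 2
  field field: 3

begin begin; begin field; field field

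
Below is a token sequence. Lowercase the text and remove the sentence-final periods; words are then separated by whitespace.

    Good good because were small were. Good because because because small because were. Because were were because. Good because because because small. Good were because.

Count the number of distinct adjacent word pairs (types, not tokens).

14

25 tokens → 24 bigram windows in total.
Repeated bigrams (each contributes count−1 duplicates):
  because because: 4
  because were: 3
  good because: 3
  were because: 3
  because small: 2
10 duplicate windows → 24 − 10 = 14 distinct.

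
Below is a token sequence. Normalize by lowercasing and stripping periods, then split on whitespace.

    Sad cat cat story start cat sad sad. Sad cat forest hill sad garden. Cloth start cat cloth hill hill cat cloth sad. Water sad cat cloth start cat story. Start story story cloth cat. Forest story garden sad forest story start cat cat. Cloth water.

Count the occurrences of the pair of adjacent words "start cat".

4

Scanning the 45 overlapping bigram windows for "start cat":
  position 5–6: start cat
  position 16–17: start cat
  position 28–29: start cat
  position 42–43: start cat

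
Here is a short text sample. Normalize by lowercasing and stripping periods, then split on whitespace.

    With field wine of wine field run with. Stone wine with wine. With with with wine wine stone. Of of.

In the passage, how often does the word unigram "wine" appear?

Scanning the 20 tokens for "wine":
  position 3: wine
  position 5: wine
  position 10: wine
  position 12: wine
  position 16: wine
  position 17: wine

6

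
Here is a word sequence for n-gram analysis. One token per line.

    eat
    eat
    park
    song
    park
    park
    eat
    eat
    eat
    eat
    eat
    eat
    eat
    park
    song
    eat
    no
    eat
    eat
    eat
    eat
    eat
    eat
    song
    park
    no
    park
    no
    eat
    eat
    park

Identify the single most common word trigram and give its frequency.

Trigram frequencies (highest first):
  eat eat eat: 9
  eat eat park: 3
  eat park song: 2
  no eat eat: 2
  park song park: 1
  song park park: 1
  … (11 more, each ≤ 1)

"eat eat eat", 9 times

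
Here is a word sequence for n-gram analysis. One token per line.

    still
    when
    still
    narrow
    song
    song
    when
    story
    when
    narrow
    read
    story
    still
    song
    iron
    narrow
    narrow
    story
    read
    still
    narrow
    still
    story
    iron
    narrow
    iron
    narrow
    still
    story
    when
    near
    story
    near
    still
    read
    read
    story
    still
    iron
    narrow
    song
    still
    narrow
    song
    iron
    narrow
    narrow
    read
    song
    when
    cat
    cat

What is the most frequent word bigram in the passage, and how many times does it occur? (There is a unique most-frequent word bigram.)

"iron narrow", 5 times

Bigram frequencies (highest first):
  iron narrow: 5
  still narrow: 3
  narrow song: 3
  song when: 2
  story when: 2
  narrow read: 2
  … (28 more, each ≤ 2)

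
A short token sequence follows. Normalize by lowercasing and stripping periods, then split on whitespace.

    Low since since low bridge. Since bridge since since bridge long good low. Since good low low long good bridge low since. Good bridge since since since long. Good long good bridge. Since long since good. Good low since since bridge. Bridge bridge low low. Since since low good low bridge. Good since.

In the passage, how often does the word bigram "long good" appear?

4

Scanning the 52 overlapping bigram windows for "long good":
  position 11–12: long good
  position 18–19: long good
  position 28–29: long good
  position 30–31: long good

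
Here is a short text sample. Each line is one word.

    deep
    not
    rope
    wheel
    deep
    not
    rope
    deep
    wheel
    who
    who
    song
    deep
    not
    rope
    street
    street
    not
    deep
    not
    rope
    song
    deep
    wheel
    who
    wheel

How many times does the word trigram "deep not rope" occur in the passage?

4

Scanning the 24 overlapping trigram windows for "deep not rope":
  position 1–3: deep not rope
  position 5–7: deep not rope
  position 13–15: deep not rope
  position 19–21: deep not rope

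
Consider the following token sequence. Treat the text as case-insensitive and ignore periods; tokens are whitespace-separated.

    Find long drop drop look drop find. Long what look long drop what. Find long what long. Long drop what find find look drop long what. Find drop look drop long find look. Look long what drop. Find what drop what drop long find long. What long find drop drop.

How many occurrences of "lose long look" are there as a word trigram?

0

Scanning the 48 overlapping trigram windows for "lose long look":
  (none found)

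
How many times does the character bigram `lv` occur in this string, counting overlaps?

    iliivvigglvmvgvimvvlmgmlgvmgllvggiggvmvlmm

2

Sliding a length-2 window over the 42 characters (41 positions):
  position 10–11: lv
  position 30–31: lv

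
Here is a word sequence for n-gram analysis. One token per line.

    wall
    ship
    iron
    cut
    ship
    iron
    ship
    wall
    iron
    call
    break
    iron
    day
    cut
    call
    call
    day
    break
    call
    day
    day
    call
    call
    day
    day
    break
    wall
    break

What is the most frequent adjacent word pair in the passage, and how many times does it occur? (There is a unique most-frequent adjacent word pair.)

"call day", 3 times

Bigram frequencies (highest first):
  call day: 3
  ship iron: 2
  call call: 2
  day break: 2
  day day: 2
  wall ship: 1
  … (15 more, each ≤ 1)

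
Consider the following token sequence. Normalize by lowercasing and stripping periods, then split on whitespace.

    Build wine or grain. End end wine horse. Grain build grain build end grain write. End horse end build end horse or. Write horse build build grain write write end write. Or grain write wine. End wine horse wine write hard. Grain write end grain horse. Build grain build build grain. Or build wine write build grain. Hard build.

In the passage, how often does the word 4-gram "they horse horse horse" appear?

Scanning the 56 overlapping 4-gram windows for "they horse horse horse":
  (none found)

0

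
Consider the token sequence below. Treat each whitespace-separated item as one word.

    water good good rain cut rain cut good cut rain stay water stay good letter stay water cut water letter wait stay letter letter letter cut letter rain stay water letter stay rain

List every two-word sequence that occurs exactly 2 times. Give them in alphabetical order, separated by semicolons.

Bigram counts meeting the condition (exactly 2 times):
  cut rain: 2
  letter letter: 2
  letter stay: 2
  rain cut: 2
  rain stay: 2
  water letter: 2

cut rain; letter letter; letter stay; rain cut; rain stay; water letter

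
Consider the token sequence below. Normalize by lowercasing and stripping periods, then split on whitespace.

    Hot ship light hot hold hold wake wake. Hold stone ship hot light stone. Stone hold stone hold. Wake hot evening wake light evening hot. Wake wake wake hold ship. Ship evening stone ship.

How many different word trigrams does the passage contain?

31

34 tokens → 32 trigram windows in total.
Repeated trigrams (each contributes count−1 duplicates):
  wake wake hold: 2
1 duplicate windows → 32 − 1 = 31 distinct.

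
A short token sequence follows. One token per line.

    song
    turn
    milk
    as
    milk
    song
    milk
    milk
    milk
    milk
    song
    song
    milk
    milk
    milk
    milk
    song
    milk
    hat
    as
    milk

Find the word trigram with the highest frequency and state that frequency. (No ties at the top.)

Trigram frequencies (highest first):
  milk milk milk: 4
  milk song milk: 2
  song milk milk: 2
  milk milk song: 2
  song turn milk: 1
  turn milk as: 1
  … (7 more, each ≤ 1)

"milk milk milk", 4 times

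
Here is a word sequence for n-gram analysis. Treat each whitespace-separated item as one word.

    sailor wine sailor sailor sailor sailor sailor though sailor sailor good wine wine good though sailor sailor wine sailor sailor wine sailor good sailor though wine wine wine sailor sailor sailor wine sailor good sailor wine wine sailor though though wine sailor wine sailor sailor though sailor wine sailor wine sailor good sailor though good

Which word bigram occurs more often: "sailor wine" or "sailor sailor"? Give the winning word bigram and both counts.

"sailor sailor" (10 vs 8)

"sailor wine": 8 occurrences
"sailor sailor": 10 occurrences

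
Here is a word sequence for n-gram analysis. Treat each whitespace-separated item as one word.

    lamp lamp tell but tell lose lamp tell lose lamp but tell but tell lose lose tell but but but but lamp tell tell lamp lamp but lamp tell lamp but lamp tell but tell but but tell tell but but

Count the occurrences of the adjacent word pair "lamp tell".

5

Scanning the 40 overlapping bigram windows for "lamp tell":
  position 2–3: lamp tell
  position 7–8: lamp tell
  position 22–23: lamp tell
  position 28–29: lamp tell
  position 32–33: lamp tell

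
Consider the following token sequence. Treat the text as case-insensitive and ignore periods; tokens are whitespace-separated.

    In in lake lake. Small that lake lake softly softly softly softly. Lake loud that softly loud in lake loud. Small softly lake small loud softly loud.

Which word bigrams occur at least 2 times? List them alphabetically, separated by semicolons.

Bigram counts meeting the condition (at least 2 times):
  in lake: 2
  lake lake: 2
  lake loud: 2
  lake small: 2
  softly lake: 2
  softly loud: 2
  softly softly: 3

in lake; lake lake; lake loud; lake small; softly lake; softly loud; softly softly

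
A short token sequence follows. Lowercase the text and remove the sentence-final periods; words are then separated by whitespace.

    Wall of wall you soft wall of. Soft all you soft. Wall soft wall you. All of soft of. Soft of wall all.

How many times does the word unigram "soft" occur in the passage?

6

Scanning the 23 tokens for "soft":
  position 5: soft
  position 8: soft
  position 11: soft
  position 13: soft
  position 18: soft
  position 20: soft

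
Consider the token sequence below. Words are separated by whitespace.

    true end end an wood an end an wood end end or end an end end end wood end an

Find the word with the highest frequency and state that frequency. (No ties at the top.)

"end", 10 times

Unigram frequencies (highest first):
  end: 10
  an: 5
  wood: 3
  true: 1
  or: 1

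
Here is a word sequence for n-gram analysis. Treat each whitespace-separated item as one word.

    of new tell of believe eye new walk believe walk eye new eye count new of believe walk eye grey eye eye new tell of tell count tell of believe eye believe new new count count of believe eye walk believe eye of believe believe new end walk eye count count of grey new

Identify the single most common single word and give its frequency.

Unigram frequencies (highest first):
  eye: 10
  new: 9
  believe: 9
  of: 8
  count: 6
  walk: 5
  … (3 more, each ≤ 4)

"eye", 10 times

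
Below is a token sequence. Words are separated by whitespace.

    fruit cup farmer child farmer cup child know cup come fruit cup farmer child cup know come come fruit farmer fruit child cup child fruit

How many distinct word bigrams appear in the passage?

18

25 tokens → 24 bigram windows in total.
Repeated bigrams (each contributes count−1 duplicates):
  child cup: 2
  come fruit: 2
  cup child: 2
  cup farmer: 2
  farmer child: 2
  fruit cup: 2
6 duplicate windows → 24 − 6 = 18 distinct.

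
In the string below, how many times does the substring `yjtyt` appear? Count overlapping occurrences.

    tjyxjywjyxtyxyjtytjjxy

1

Sliding a length-5 window over the 22 characters (18 positions):
  position 14–18: yjtyt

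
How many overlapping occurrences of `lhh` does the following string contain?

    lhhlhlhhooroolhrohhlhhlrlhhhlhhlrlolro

5

Sliding a length-3 window over the 38 characters (36 positions):
  position 1–3: lhh
  position 6–8: lhh
  position 20–22: lhh
  position 25–27: lhh
  position 29–31: lhh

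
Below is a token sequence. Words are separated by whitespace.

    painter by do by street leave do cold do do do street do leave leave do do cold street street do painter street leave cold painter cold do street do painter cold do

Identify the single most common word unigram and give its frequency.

"do", 12 times

Unigram frequencies (highest first):
  do: 12
  street: 6
  cold: 5
  painter: 4
  leave: 4
  by: 2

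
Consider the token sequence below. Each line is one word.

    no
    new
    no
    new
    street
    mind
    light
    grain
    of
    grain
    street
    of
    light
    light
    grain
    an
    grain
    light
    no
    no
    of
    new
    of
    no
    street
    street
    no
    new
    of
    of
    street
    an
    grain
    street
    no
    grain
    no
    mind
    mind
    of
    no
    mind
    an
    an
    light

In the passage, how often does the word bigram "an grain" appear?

2

Scanning the 44 overlapping bigram windows for "an grain":
  position 16–17: an grain
  position 32–33: an grain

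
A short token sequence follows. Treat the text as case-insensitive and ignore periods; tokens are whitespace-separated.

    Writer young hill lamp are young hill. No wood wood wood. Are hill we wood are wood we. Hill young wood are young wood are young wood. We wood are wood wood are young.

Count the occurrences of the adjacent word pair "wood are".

Scanning the 33 overlapping bigram windows for "wood are":
  position 11–12: wood are
  position 15–16: wood are
  position 21–22: wood are
  position 24–25: wood are
  position 29–30: wood are
  position 32–33: wood are

6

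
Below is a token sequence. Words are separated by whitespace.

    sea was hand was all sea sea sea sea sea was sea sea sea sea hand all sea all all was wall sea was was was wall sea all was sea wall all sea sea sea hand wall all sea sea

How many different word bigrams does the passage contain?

41 tokens → 40 bigram windows in total.
Repeated bigrams (each contributes count−1 duplicates):
  sea sea: 10
  all sea: 4
  sea was: 3
  all was: 2
  sea all: 2
  sea hand: 2
  wall all: 2
  wall sea: 2
  … (3 more repeated)
22 duplicate windows → 40 − 22 = 18 distinct.

18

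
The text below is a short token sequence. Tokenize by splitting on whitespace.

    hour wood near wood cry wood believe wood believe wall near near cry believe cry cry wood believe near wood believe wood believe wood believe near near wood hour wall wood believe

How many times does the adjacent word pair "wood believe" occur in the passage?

7

Scanning the 31 overlapping bigram windows for "wood believe":
  position 6–7: wood believe
  position 8–9: wood believe
  position 17–18: wood believe
  position 20–21: wood believe
  position 22–23: wood believe
  position 24–25: wood believe
  position 31–32: wood believe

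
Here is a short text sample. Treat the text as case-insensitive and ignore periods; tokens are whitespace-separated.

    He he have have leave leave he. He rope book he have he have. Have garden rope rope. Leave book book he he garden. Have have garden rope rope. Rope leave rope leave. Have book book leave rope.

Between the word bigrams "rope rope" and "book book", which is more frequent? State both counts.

"rope rope" (3 vs 2)

"rope rope": 3 occurrences
"book book": 2 occurrences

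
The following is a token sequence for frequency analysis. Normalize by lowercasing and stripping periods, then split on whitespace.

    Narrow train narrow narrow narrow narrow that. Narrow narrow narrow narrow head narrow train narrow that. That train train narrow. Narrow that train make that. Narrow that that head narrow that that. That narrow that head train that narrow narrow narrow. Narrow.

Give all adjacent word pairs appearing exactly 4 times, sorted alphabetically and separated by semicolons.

Bigram counts meeting the condition (exactly 4 times):
  that narrow: 4
  that that: 4

that narrow; that that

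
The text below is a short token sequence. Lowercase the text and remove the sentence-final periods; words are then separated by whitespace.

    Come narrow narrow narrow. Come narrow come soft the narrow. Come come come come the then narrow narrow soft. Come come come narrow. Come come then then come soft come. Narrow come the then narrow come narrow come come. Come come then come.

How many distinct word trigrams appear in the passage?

43 tokens → 41 trigram windows in total.
Repeated trigrams (each contributes count−1 duplicates):
  come come come: 5
  come narrow come: 4
  narrow come come: 3
  come come then: 2
  come the then: 2
  narrow come narrow: 2
  the then narrow: 2
13 duplicate windows → 41 − 13 = 28 distinct.

28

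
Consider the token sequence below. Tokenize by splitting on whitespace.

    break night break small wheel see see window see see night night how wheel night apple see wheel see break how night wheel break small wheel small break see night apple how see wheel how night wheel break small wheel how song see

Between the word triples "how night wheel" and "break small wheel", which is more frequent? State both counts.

"break small wheel" (3 vs 2)

"how night wheel": 2 occurrences
"break small wheel": 3 occurrences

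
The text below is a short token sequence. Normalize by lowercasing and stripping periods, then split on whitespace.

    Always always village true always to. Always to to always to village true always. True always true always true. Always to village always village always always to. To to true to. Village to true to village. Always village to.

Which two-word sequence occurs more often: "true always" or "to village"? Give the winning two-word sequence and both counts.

"true always": 5 occurrences
"to village": 4 occurrences

"true always" (5 vs 4)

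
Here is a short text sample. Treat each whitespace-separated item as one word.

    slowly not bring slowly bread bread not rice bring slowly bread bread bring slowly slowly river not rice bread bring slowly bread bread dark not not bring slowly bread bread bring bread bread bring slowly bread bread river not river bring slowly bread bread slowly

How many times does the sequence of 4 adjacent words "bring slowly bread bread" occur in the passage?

Scanning the 42 overlapping 4-gram windows for "bring slowly bread bread":
  position 3–6: bring slowly bread bread
  position 9–12: bring slowly bread bread
  position 20–23: bring slowly bread bread
  position 27–30: bring slowly bread bread
  position 34–37: bring slowly bread bread
  position 41–44: bring slowly bread bread

6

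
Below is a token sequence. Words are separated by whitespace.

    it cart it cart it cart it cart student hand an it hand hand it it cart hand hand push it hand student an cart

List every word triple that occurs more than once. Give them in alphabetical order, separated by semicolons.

cart it cart; it cart it

Trigram counts meeting the condition (more than once):
  cart it cart: 3
  it cart it: 3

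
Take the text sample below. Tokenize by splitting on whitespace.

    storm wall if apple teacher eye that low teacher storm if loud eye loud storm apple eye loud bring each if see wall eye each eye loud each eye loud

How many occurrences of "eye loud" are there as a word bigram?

Scanning the 29 overlapping bigram windows for "eye loud":
  position 13–14: eye loud
  position 17–18: eye loud
  position 26–27: eye loud
  position 29–30: eye loud

4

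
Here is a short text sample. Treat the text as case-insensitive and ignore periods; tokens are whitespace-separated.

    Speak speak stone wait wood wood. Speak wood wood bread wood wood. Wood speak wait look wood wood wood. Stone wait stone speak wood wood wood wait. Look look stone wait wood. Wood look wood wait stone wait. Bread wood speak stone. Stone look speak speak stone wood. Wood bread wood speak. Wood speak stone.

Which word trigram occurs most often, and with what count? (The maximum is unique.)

Trigram frequencies (highest first):
  wood wood wood: 3
  speak speak stone: 2
  stone wait wood: 2
  wait wood wood: 2
  wood wood speak: 2
  wood speak wood: 2
  … (35 more, each ≤ 2)

"wood wood wood", 3 times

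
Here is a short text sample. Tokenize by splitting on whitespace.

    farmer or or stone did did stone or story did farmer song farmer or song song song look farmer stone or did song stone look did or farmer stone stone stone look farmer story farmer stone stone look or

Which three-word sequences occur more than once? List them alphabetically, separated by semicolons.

farmer stone stone; stone stone look

Trigram counts meeting the condition (more than once):
  farmer stone stone: 2
  stone stone look: 2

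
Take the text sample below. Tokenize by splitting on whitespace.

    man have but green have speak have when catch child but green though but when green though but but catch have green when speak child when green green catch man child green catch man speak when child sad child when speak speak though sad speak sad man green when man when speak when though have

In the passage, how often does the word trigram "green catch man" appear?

Scanning the 53 overlapping trigram windows for "green catch man":
  position 28–30: green catch man
  position 32–34: green catch man

2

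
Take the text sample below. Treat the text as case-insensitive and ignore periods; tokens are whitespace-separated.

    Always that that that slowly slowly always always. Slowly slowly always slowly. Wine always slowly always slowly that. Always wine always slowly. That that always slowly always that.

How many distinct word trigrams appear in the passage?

21

28 tokens → 26 trigram windows in total.
Repeated trigrams (each contributes count−1 duplicates):
  always slowly always: 2
  always slowly that: 2
  slowly always slowly: 2
  slowly slowly always: 2
  wine always slowly: 2
5 duplicate windows → 26 − 5 = 21 distinct.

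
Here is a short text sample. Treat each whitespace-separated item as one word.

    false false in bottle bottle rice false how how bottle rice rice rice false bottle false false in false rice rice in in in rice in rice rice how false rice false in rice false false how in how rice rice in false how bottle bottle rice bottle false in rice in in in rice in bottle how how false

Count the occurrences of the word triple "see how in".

0

Scanning the 58 overlapping trigram windows for "see how in":
  (none found)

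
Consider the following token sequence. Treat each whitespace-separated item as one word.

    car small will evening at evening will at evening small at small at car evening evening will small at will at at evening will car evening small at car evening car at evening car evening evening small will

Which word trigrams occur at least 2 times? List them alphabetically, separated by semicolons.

Trigram counts meeting the condition (at least 2 times):
  at car evening: 2
  at evening will: 2
  car evening evening: 2
  evening small at: 2
  small at car: 2

at car evening; at evening will; car evening evening; evening small at; small at car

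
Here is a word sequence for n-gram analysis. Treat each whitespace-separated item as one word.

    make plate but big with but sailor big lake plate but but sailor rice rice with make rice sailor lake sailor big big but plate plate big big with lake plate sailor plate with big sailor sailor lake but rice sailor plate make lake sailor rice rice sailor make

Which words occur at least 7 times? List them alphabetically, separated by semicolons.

big; plate; sailor

Unigram counts meeting the condition (at least 7 times):
  big: 7
  plate: 7
  sailor: 10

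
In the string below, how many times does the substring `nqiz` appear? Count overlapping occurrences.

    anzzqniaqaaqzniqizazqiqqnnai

Sliding a length-4 window over the 28 characters (25 positions):
  (no match at any position)

0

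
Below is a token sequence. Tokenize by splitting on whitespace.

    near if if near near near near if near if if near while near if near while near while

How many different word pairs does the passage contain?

6

19 tokens → 18 bigram windows in total.
Repeated bigrams (each contributes count−1 duplicates):
  if near: 4
  near if: 4
  near near: 3
  near while: 3
  if if: 2
  while near: 2
12 duplicate windows → 18 − 12 = 6 distinct.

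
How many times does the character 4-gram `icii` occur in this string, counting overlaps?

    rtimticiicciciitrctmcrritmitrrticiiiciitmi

Sliding a length-4 window over the 42 characters (39 positions):
  position 6–9: icii
  position 12–15: icii
  position 32–35: icii
  position 36–39: icii

4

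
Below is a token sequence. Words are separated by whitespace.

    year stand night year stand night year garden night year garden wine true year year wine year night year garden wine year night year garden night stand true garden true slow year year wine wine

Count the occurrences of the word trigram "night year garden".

Scanning the 33 overlapping trigram windows for "night year garden":
  position 6–8: night year garden
  position 9–11: night year garden
  position 18–20: night year garden
  position 23–25: night year garden

4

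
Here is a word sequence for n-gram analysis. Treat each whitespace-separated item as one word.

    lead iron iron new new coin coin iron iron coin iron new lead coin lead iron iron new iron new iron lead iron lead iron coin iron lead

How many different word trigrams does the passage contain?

28 tokens → 26 trigram windows in total.
Repeated trigrams (each contributes count−1 duplicates):
  iron coin iron: 2
  iron iron new: 2
  iron lead iron: 2
  iron new iron: 2
  lead iron iron: 2
5 duplicate windows → 26 − 5 = 21 distinct.

21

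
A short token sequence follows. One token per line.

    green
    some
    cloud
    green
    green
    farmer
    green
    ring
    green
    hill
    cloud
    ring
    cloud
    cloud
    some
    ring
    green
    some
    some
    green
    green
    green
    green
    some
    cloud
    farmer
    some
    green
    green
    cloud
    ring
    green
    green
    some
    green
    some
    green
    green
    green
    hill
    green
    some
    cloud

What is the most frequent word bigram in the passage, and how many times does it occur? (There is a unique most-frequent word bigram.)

Bigram frequencies (highest first):
  green green: 8
  green some: 6
  some green: 4
  some cloud: 3
  ring green: 3
  green hill: 2
  … (15 more, each ≤ 2)

"green green", 8 times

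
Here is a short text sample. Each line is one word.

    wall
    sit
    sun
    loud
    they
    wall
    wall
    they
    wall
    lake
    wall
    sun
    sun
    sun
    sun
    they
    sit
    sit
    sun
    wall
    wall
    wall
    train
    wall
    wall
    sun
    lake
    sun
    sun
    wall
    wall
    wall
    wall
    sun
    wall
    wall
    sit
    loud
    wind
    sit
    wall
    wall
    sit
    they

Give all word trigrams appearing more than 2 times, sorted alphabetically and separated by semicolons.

Trigram counts meeting the condition (more than 2 times):
  sun wall wall: 3
  wall wall wall: 3

sun wall wall; wall wall wall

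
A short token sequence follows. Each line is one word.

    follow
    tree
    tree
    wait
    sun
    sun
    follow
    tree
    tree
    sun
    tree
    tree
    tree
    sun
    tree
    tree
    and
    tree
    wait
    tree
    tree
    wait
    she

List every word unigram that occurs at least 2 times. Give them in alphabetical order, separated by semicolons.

Unigram counts meeting the condition (at least 2 times):
  follow: 2
  sun: 4
  tree: 12
  wait: 3

follow; sun; tree; wait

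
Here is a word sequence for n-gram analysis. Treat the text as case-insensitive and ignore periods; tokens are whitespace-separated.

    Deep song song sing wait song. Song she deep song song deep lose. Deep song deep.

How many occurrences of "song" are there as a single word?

Scanning the 16 tokens for "song":
  position 2: song
  position 3: song
  position 6: song
  position 7: song
  position 10: song
  position 11: song
  position 15: song

7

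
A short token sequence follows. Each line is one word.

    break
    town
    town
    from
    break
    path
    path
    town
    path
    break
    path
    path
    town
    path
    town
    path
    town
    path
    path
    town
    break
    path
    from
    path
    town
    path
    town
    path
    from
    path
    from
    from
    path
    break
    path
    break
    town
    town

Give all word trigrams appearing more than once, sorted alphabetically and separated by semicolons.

Trigram counts meeting the condition (more than once):
  break path path: 2
  break town town: 2
  path break path: 2
  path from path: 2
  path path town: 3
  path town path: 6
  town path town: 3

break path path; break town town; path break path; path from path; path path town; path town path; town path town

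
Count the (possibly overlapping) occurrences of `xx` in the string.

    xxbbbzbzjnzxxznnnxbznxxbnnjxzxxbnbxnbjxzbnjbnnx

Sliding a length-2 window over the 47 characters (46 positions):
  position 1–2: xx
  position 12–13: xx
  position 22–23: xx
  position 30–31: xx

4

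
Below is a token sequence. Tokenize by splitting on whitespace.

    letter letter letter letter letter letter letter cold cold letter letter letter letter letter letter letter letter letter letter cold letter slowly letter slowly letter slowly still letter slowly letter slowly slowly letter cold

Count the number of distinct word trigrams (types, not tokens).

15

34 tokens → 32 trigram windows in total.
Repeated trigrams (each contributes count−1 duplicates):
  letter letter letter: 13
  letter slowly letter: 3
  slowly letter slowly: 3
  letter letter cold: 2
17 duplicate windows → 32 − 17 = 15 distinct.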